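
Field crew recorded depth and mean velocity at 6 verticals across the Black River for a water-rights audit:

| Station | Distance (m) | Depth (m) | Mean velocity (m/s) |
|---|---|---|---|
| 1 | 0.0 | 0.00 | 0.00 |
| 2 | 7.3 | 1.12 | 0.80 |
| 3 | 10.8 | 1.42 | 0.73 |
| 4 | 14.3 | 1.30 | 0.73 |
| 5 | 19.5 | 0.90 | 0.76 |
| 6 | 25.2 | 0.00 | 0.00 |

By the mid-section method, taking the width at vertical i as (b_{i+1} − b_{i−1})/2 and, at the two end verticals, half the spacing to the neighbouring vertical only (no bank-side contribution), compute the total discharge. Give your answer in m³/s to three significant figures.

w_2 = (10.8 − 0.0)/2 = 5.4 m; q_2 = 0.80 × 1.12 × 5.4 = 4.838 m³/s
w_3 = (14.3 − 7.3)/2 = 3.5 m; q_3 = 0.73 × 1.42 × 3.5 = 3.628 m³/s
w_4 = (19.5 − 10.8)/2 = 4.35 m; q_4 = 0.73 × 1.30 × 4.35 = 4.128 m³/s
w_5 = (25.2 − 14.3)/2 = 5.45 m; q_5 = 0.76 × 0.90 × 5.45 = 3.728 m³/s
Stations 1, 6 contribute zero (depth or velocity is 0).
Q = Σ qᵢ = 16.32 m³/s

16.3 m³/s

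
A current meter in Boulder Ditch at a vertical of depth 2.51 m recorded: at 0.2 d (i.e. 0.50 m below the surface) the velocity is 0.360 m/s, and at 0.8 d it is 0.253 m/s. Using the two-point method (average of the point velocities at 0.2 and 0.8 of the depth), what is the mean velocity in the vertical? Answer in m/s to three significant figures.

v̄ = (0.360 + 0.253) / 2 = 0.3065 m/s

0.307 m/s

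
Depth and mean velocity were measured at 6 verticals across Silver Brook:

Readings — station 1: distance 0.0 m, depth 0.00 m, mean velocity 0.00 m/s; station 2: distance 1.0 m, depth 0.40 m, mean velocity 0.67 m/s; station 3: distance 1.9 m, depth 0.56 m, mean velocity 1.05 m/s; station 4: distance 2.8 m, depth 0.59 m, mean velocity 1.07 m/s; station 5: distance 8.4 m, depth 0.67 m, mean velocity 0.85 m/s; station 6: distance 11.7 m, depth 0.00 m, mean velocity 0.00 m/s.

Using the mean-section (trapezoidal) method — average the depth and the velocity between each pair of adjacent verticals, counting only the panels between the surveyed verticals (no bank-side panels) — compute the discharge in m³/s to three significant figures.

Panel 1-2: Δb = 1 m, d̄ = (0.00+0.40)/2 = 0.2, v̄ = (0.00+0.67)/2 = 0.335 → q = 1×0.2×0.335 = 0.06700 m³/s
Panel 2-3: Δb = 0.9 m, d̄ = (0.40+0.56)/2 = 0.48, v̄ = (0.67+1.05)/2 = 0.86 → q = 0.9×0.48×0.86 = 0.3715 m³/s
Panel 3-4: Δb = 0.9 m, d̄ = (0.56+0.59)/2 = 0.575, v̄ = (1.05+1.07)/2 = 1.06 → q = 0.9×0.575×1.06 = 0.5486 m³/s
Panel 4-5: Δb = 5.6 m, d̄ = (0.59+0.67)/2 = 0.63, v̄ = (1.07+0.85)/2 = 0.96 → q = 5.6×0.63×0.96 = 3.387 m³/s
Panel 5-6: Δb = 3.3 m, d̄ = (0.67+0.00)/2 = 0.335, v̄ = (0.85+0.00)/2 = 0.425 → q = 3.3×0.335×0.425 = 0.4698 m³/s
Q = Σ q = 4.844 m³/s

4.84 m³/s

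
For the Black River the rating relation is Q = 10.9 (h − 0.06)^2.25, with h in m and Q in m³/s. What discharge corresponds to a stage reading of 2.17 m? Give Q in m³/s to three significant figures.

58.5 m³/s

Q = 10.9 × (2.17 − 0.06)^2.25 = 10.9 × 2.11^2.25 = 58.49 m³/s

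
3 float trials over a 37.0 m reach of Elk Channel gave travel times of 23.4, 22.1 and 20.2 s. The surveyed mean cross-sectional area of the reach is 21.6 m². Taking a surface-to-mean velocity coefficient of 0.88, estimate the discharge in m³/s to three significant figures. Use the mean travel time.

32.1 m³/s

t̄ = (23.4 + 22.1 + 20.2) / 3 = 21.9 s
v_surface = L / t̄ = 37.0 / 21.9 = 1.689 m/s
v_mean = 0.88 × 1.689 = 1.487 m/s
Q = A × v_mean = 21.6 × 1.487 = 32.11 m³/s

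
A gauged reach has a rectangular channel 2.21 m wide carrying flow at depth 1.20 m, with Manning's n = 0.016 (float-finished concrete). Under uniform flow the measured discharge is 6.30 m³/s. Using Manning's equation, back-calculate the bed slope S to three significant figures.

0.00302

A = b·y = 2.21 × 1.20 = 2.652 m²
P = b + 2y = 2.21 + 2×1.20 = 4.610 m
R = A/P = 2.652/4.610 = 0.5753 m
S = (Q·n / (1·A·R^(2/3)))² = (6.30×0.016 / (1×2.652×0.6917))² = 0.003020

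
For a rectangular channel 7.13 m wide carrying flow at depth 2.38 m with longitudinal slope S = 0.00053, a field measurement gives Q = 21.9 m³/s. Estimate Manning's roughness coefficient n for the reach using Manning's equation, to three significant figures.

A = b·y = 7.13 × 2.38 = 16.97 m²
P = b + 2y = 7.13 + 2×2.38 = 11.89 m
R = A/P = 16.97/11.89 = 1.427 m
n = (1/Q)·A·R^(2/3)·S^(1/2) = (1/21.9) × 16.97 × 1.268 × 0.02302 = 0.02261

0.0226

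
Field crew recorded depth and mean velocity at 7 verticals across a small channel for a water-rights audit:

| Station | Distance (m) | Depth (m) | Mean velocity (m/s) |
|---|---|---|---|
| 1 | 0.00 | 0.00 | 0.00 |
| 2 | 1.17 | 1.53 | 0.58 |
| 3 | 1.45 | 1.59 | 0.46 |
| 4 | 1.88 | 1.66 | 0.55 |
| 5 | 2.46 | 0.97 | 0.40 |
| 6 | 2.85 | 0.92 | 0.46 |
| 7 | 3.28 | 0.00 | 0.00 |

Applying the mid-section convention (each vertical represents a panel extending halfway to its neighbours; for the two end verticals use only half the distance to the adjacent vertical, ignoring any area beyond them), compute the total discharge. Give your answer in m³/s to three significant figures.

w_2 = (1.45 − 0.00)/2 = 0.725 m; q_2 = 0.58 × 1.53 × 0.725 = 0.6434 m³/s
w_3 = (1.88 − 1.17)/2 = 0.355 m; q_3 = 0.46 × 1.59 × 0.355 = 0.2596 m³/s
w_4 = (2.46 − 1.45)/2 = 0.505 m; q_4 = 0.55 × 1.66 × 0.505 = 0.4611 m³/s
w_5 = (2.85 − 1.88)/2 = 0.485 m; q_5 = 0.40 × 0.97 × 0.485 = 0.1882 m³/s
w_6 = (3.28 − 2.46)/2 = 0.41 m; q_6 = 0.46 × 0.92 × 0.41 = 0.1735 m³/s
Stations 1, 7 contribute zero (depth or velocity is 0).
Q = Σ qᵢ = 1.726 m³/s

1.73 m³/s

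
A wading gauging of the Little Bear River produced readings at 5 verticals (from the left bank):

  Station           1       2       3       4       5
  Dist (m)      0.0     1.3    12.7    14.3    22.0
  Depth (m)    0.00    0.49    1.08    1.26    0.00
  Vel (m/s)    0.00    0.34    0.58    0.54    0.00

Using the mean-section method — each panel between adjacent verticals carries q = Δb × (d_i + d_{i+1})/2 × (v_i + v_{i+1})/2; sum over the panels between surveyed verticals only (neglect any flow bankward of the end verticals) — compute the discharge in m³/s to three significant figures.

6.53 m³/s

Panel 1-2: Δb = 1.3 m, d̄ = (0.00+0.49)/2 = 0.245, v̄ = (0.00+0.34)/2 = 0.17 → q = 1.3×0.245×0.17 = 0.05415 m³/s
Panel 2-3: Δb = 11.4 m, d̄ = (0.49+1.08)/2 = 0.785, v̄ = (0.34+0.58)/2 = 0.46 → q = 11.4×0.785×0.46 = 4.117 m³/s
Panel 3-4: Δb = 1.6 m, d̄ = (1.08+1.26)/2 = 1.17, v̄ = (0.58+0.54)/2 = 0.56 → q = 1.6×1.17×0.56 = 1.048 m³/s
Panel 4-5: Δb = 7.7 m, d̄ = (1.26+0.00)/2 = 0.63, v̄ = (0.54+0.00)/2 = 0.27 → q = 7.7×0.63×0.27 = 1.310 m³/s
Q = Σ q = 6.529 m³/s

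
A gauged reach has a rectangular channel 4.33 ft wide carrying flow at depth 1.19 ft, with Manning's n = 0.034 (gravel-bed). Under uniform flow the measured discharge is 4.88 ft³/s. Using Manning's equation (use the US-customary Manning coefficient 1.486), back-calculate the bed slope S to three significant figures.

A = b·y = 4.33 × 1.19 = 5.153 ft²
P = b + 2y = 4.33 + 2×1.19 = 6.710 ft
R = A/P = 5.153/6.710 = 0.7679 ft
S = (Q·n / (1.486·A·R^(2/3)))² = (4.88×0.034 / (1.486×5.153×0.8386))² = 0.0006677

0.000668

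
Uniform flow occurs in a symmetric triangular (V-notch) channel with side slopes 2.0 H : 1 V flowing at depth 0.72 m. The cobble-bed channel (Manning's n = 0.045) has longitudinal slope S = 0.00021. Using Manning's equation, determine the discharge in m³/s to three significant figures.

0.157 m³/s

A = z·y² = 2.0×0.72² = 1.037 m²
P = 2y√(1+z²) = 2×0.72×√(1+2.0²) = 3.220 m
R = A/P = 1.037/3.220 = 0.3220 m
Q = (1/n)·A·R^(2/3)·S^(1/2) = (1/0.045) × 1.037 × 0.3220^(2/3) × 0.00021^(1/2) = 0.1569 m³/s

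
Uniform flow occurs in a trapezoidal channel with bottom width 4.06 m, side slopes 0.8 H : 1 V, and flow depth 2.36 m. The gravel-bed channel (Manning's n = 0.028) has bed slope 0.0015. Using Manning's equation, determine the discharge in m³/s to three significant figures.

24.2 m³/s

A = (b + z·y)·y = (4.06 + 0.8×2.36)×2.36 = 14.04 m²
P = b + 2y√(1+z²) = 4.06 + 2×2.36×√(1+0.8²) = 10.10 m
R = A/P = 14.04/10.10 = 1.389 m
Q = (1/n)·A·R^(2/3)·S^(1/2) = (1/0.028) × 14.04 × 1.389^(2/3) × 0.0015^(1/2) = 24.17 m³/s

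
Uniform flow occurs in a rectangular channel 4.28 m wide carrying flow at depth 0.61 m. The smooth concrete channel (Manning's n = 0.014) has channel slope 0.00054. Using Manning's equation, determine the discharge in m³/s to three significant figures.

A = b·y = 4.28 × 0.61 = 2.611 m²
P = b + 2y = 4.28 + 2×0.61 = 5.500 m
R = A/P = 2.611/5.500 = 0.4747 m
Q = (1/n)·A·R^(2/3)·S^(1/2) = (1/0.014) × 2.611 × 0.4747^(2/3) × 0.00054^(1/2) = 2.637 m³/s

2.64 m³/s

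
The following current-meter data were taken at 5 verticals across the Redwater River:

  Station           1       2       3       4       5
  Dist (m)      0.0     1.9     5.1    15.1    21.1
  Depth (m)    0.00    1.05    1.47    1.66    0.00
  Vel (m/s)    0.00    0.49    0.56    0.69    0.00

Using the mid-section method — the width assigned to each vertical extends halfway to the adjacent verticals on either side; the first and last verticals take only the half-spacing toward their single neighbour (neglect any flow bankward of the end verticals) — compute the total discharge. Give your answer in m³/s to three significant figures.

w_2 = (5.1 − 0.0)/2 = 2.55 m; q_2 = 0.49 × 1.05 × 2.55 = 1.312 m³/s
w_3 = (15.1 − 1.9)/2 = 6.6 m; q_3 = 0.56 × 1.47 × 6.6 = 5.433 m³/s
w_4 = (21.1 − 5.1)/2 = 8 m; q_4 = 0.69 × 1.66 × 8 = 9.163 m³/s
Stations 1, 5 contribute zero (depth or velocity is 0).
Q = Σ qᵢ = 15.91 m³/s

15.9 m³/s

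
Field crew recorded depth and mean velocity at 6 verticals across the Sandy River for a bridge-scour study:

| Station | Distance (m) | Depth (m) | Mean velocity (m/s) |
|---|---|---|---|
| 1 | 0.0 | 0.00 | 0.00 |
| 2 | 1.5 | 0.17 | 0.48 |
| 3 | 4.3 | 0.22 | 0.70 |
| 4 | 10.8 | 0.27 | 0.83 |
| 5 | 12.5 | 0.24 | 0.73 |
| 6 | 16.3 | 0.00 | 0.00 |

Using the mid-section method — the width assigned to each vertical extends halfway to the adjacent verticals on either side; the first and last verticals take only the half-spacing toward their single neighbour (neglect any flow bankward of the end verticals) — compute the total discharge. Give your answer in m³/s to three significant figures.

2.29 m³/s

w_2 = (4.3 − 0.0)/2 = 2.15 m; q_2 = 0.48 × 0.17 × 2.15 = 0.1754 m³/s
w_3 = (10.8 − 1.5)/2 = 4.65 m; q_3 = 0.70 × 0.22 × 4.65 = 0.7161 m³/s
w_4 = (12.5 − 4.3)/2 = 4.1 m; q_4 = 0.83 × 0.27 × 4.1 = 0.9188 m³/s
w_5 = (16.3 − 10.8)/2 = 2.75 m; q_5 = 0.73 × 0.24 × 2.75 = 0.4818 m³/s
Stations 1, 6 contribute zero (depth or velocity is 0).
Q = Σ qᵢ = 2.292 m³/s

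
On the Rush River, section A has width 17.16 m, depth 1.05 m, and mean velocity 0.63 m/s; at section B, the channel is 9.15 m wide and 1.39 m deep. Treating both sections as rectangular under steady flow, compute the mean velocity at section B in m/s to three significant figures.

Q = A₁V₁ = (17.16×1.05) × 0.63 = 11.35 m³/s
A₂ = 9.15 × 1.39 = 12.72 m²
V₂ = Q/A₂ = 11.35/12.72 = 0.8925 m/s

0.893 m/s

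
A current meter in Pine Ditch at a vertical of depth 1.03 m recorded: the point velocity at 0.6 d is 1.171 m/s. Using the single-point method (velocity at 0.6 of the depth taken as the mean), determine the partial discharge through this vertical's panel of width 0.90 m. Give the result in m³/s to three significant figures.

1.09 m³/s

v̄ = v₀.₆ = 1.171 m/s
q = v̄ × d × w = 1.171 × 1.03 × 0.90 = 1.086 m³/s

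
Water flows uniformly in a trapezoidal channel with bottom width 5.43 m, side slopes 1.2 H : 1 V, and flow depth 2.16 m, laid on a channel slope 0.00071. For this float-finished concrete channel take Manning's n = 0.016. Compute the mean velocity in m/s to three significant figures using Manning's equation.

2.11 m/s

A = (b + z·y)·y = (5.43 + 1.2×2.16)×2.16 = 17.33 m²
P = b + 2y√(1+z²) = 5.43 + 2×2.16×√(1+1.2²) = 12.18 m
R = A/P = 17.33/12.18 = 1.423 m
Q = (1/n)·A·R^(2/3)·S^(1/2) = (1/0.016) × 17.33 × 1.423^(2/3) × 0.00071^(1/2) = 36.50 m³/s
V = Q/A = 36.50/17.33 = 2.107 m/s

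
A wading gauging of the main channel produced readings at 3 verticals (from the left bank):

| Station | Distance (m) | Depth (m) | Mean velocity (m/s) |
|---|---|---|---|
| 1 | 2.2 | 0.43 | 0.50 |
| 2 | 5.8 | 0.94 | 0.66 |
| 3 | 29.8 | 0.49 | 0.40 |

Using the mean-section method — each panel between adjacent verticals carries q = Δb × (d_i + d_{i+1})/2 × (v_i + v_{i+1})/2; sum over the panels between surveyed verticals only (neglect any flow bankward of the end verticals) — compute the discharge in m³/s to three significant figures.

Panel 1-2: Δb = 3.6 m, d̄ = (0.43+0.94)/2 = 0.685, v̄ = (0.50+0.66)/2 = 0.58 → q = 3.6×0.685×0.58 = 1.430 m³/s
Panel 2-3: Δb = 24 m, d̄ = (0.94+0.49)/2 = 0.715, v̄ = (0.66+0.40)/2 = 0.53 → q = 24×0.715×0.53 = 9.095 m³/s
Q = Σ q = 10.53 m³/s

10.5 m³/s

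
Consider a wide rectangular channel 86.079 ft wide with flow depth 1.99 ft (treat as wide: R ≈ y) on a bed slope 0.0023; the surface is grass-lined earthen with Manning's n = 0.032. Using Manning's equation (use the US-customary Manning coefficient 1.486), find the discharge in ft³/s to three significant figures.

A = b·y = 86.079 × 1.99 = 171.3 ft²
Wide channel: R ≈ y = 1.99 ft
Q = (1.486/n)·A·R^(2/3)·S^(1/2) = (1.486/0.032) × 171.3 × 1.990^(2/3) × 0.0023^(1/2) = 603.6 ft³/s

604 ft³/s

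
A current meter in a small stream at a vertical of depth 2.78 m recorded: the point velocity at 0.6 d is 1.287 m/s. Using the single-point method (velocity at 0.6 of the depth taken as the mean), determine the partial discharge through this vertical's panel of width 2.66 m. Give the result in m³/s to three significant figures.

9.52 m³/s

v̄ = v₀.₆ = 1.287 m/s
q = v̄ × d × w = 1.287 × 2.78 × 2.66 = 9.517 m³/s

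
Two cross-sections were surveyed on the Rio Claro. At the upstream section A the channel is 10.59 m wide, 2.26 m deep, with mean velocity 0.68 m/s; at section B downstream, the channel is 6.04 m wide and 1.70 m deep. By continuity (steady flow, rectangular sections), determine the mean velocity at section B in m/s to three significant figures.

Q = A₁V₁ = (10.59×2.26) × 0.68 = 16.27 m³/s
A₂ = 6.04 × 1.70 = 10.27 m²
V₂ = Q/A₂ = 16.27/10.27 = 1.585 m/s

1.58 m/s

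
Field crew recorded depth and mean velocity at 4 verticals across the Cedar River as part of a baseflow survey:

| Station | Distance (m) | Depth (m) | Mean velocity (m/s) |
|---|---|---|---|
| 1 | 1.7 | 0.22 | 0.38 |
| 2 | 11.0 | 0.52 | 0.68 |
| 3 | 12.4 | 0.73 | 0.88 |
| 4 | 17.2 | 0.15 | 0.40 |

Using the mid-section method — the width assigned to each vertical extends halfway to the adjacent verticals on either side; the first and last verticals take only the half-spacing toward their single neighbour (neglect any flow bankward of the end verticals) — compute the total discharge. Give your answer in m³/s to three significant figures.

w_1 = (11.0 − 1.7)/2 = 4.65 m; q_1 = 0.38 × 0.22 × 4.65 = 0.3887 m³/s
w_2 = (12.4 − 1.7)/2 = 5.35 m; q_2 = 0.68 × 0.52 × 5.35 = 1.892 m³/s
w_3 = (17.2 − 11.0)/2 = 3.1 m; q_3 = 0.88 × 0.73 × 3.1 = 1.991 m³/s
w_4 = (17.2 − 12.4)/2 = 2.4 m; q_4 = 0.40 × 0.15 × 2.4 = 0.1440 m³/s
Q = Σ qᵢ = 4.416 m³/s

4.42 m³/s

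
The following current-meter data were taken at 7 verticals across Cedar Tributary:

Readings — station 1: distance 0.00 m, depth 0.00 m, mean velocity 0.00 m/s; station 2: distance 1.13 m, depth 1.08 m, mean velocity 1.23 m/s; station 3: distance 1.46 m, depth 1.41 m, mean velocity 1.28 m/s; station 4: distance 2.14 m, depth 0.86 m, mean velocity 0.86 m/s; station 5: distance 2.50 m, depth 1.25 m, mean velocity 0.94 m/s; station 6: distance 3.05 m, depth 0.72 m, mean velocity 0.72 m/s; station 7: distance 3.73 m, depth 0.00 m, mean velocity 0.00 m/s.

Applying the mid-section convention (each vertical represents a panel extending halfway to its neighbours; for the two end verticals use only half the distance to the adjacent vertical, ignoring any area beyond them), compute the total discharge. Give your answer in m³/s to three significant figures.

3.12 m³/s

w_2 = (1.46 − 0.00)/2 = 0.73 m; q_2 = 1.23 × 1.08 × 0.73 = 0.9697 m³/s
w_3 = (2.14 − 1.13)/2 = 0.505 m; q_3 = 1.28 × 1.41 × 0.505 = 0.9114 m³/s
w_4 = (2.50 − 1.46)/2 = 0.52 m; q_4 = 0.86 × 0.86 × 0.52 = 0.3846 m³/s
w_5 = (3.05 − 2.14)/2 = 0.455 m; q_5 = 0.94 × 1.25 × 0.455 = 0.5346 m³/s
w_6 = (3.73 − 2.50)/2 = 0.615 m; q_6 = 0.72 × 0.72 × 0.615 = 0.3188 m³/s
Stations 1, 7 contribute zero (depth or velocity is 0).
Q = Σ qᵢ = 3.119 m³/s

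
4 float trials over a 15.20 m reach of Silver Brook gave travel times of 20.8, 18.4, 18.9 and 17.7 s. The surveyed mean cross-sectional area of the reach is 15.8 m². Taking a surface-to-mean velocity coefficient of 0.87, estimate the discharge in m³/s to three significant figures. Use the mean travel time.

t̄ = (20.8 + 18.4 + 18.9 + 17.7) / 4 = 18.95 s
v_surface = L / t̄ = 15.20 / 18.95 = 0.8021 m/s
v_mean = 0.87 × 0.8021 = 0.6978 m/s
Q = A × v_mean = 15.8 × 0.6978 = 11.03 m³/s

11.0 m³/s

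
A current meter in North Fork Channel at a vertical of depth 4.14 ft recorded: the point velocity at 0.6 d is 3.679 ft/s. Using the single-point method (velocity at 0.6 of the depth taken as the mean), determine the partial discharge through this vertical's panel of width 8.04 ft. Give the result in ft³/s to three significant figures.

122 ft³/s

v̄ = v₀.₆ = 3.679 ft/s
q = v̄ × d × w = 3.679 × 4.14 × 8.04 = 122.5 ft³/s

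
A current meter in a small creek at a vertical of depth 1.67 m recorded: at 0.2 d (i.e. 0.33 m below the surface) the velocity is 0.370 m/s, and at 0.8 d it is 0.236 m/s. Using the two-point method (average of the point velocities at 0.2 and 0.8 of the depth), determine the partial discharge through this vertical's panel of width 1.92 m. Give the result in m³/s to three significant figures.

v̄ = (0.370 + 0.236) / 2 = 0.3030 m/s
q = v̄ × d × w = 0.3030 × 1.67 × 1.92 = 0.9715 m³/s

0.972 m³/s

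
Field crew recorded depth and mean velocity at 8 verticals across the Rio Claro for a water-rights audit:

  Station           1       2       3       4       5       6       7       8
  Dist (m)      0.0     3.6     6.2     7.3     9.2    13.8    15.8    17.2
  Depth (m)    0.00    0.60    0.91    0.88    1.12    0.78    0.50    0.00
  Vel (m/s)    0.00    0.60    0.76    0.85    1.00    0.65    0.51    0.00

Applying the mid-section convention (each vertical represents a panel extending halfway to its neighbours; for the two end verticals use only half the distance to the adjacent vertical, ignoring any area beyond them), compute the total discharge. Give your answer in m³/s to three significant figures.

w_2 = (6.2 − 0.0)/2 = 3.1 m; q_2 = 0.60 × 0.60 × 3.1 = 1.116 m³/s
w_3 = (7.3 − 3.6)/2 = 1.85 m; q_3 = 0.76 × 0.91 × 1.85 = 1.279 m³/s
w_4 = (9.2 − 6.2)/2 = 1.5 m; q_4 = 0.85 × 0.88 × 1.5 = 1.122 m³/s
w_5 = (13.8 − 7.3)/2 = 3.25 m; q_5 = 1.00 × 1.12 × 3.25 = 3.640 m³/s
w_6 = (15.8 − 9.2)/2 = 3.3 m; q_6 = 0.65 × 0.78 × 3.3 = 1.673 m³/s
w_7 = (17.2 − 13.8)/2 = 1.7 m; q_7 = 0.51 × 0.50 × 1.7 = 0.4335 m³/s
Stations 1, 8 contribute zero (depth or velocity is 0).
Q = Σ qᵢ = 9.264 m³/s

9.26 m³/s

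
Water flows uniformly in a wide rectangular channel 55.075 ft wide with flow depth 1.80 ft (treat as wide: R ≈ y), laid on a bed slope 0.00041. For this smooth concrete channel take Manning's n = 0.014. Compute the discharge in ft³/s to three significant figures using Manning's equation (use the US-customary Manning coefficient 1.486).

A = b·y = 55.075 × 1.80 = 99.14 ft²
Wide channel: R ≈ y = 1.80 ft
Q = (1.486/n)·A·R^(2/3)·S^(1/2) = (1.486/0.014) × 99.14 × 1.800^(2/3) × 0.00041^(1/2) = 315.3 ft³/s

315 ft³/s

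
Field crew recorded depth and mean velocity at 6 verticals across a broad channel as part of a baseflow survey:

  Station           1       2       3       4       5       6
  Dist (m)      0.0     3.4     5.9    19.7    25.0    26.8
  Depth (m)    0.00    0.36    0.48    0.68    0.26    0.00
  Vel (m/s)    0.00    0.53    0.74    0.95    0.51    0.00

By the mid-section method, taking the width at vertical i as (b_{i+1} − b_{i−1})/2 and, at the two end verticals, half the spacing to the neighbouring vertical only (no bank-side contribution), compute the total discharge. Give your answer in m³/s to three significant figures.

10.1 m³/s

w_2 = (5.9 − 0.0)/2 = 2.95 m; q_2 = 0.53 × 0.36 × 2.95 = 0.5629 m³/s
w_3 = (19.7 − 3.4)/2 = 8.15 m; q_3 = 0.74 × 0.48 × 8.15 = 2.895 m³/s
w_4 = (25.0 − 5.9)/2 = 9.55 m; q_4 = 0.95 × 0.68 × 9.55 = 6.169 m³/s
w_5 = (26.8 − 19.7)/2 = 3.55 m; q_5 = 0.51 × 0.26 × 3.55 = 0.4707 m³/s
Stations 1, 6 contribute zero (depth or velocity is 0).
Q = Σ qᵢ = 10.10 m³/s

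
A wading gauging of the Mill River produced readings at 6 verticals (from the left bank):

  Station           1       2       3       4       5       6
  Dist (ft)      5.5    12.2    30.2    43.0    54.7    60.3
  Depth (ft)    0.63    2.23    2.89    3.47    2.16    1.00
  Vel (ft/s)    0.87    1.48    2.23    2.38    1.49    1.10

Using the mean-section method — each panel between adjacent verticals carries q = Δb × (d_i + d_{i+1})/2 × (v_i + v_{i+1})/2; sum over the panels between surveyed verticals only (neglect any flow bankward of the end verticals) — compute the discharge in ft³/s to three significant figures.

Panel 1-2: Δb = 6.7 ft, d̄ = (0.63+2.23)/2 = 1.43, v̄ = (0.87+1.48)/2 = 1.175 → q = 6.7×1.43×1.175 = 11.26 ft³/s
Panel 2-3: Δb = 18 ft, d̄ = (2.23+2.89)/2 = 2.56, v̄ = (1.48+2.23)/2 = 1.855 → q = 18×2.56×1.855 = 85.48 ft³/s
Panel 3-4: Δb = 12.8 ft, d̄ = (2.89+3.47)/2 = 3.18, v̄ = (2.23+2.38)/2 = 2.305 → q = 12.8×3.18×2.305 = 93.82 ft³/s
Panel 4-5: Δb = 11.7 ft, d̄ = (3.47+2.16)/2 = 2.815, v̄ = (2.38+1.49)/2 = 1.935 → q = 11.7×2.815×1.935 = 63.73 ft³/s
Panel 5-6: Δb = 5.6 ft, d̄ = (2.16+1.00)/2 = 1.58, v̄ = (1.49+1.10)/2 = 1.295 → q = 5.6×1.58×1.295 = 11.46 ft³/s
Q = Σ q = 265.7 ft³/s

266 ft³/s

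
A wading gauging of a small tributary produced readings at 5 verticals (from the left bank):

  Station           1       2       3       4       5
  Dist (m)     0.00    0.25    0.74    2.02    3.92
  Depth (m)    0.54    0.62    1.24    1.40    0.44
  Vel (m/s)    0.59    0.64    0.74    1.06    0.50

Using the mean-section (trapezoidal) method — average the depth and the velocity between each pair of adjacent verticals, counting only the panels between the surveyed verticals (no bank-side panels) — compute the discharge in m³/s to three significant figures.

3.29 m³/s

Panel 1-2: Δb = 0.25 m, d̄ = (0.54+0.62)/2 = 0.58, v̄ = (0.59+0.64)/2 = 0.615 → q = 0.25×0.58×0.615 = 0.08918 m³/s
Panel 2-3: Δb = 0.49 m, d̄ = (0.62+1.24)/2 = 0.93, v̄ = (0.64+0.74)/2 = 0.69 → q = 0.49×0.93×0.69 = 0.3144 m³/s
Panel 3-4: Δb = 1.28 m, d̄ = (1.24+1.40)/2 = 1.32, v̄ = (0.74+1.06)/2 = 0.9 → q = 1.28×1.32×0.9 = 1.521 m³/s
Panel 4-5: Δb = 1.9 m, d̄ = (1.40+0.44)/2 = 0.92, v̄ = (1.06+0.50)/2 = 0.78 → q = 1.9×0.92×0.78 = 1.363 m³/s
Q = Σ q = 3.288 m³/s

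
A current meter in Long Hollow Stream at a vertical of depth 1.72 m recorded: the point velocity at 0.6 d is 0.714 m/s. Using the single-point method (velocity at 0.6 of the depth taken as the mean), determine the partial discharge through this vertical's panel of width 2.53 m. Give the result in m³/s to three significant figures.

v̄ = v₀.₆ = 0.714 m/s
q = v̄ × d × w = 0.7140 × 1.72 × 2.53 = 3.107 m³/s

3.11 m³/s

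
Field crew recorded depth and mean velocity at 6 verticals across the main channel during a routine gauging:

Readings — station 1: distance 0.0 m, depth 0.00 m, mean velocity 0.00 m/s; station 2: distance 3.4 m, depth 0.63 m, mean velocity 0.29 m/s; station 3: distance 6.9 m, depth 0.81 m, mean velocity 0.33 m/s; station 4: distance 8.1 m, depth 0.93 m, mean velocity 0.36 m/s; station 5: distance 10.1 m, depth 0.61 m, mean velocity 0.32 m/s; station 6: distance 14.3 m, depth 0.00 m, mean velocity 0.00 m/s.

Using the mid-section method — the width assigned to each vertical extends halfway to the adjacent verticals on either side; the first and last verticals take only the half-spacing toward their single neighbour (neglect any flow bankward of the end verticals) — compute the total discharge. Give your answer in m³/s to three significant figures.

2.40 m³/s

w_2 = (6.9 − 0.0)/2 = 3.45 m; q_2 = 0.29 × 0.63 × 3.45 = 0.6303 m³/s
w_3 = (8.1 − 3.4)/2 = 2.35 m; q_3 = 0.33 × 0.81 × 2.35 = 0.6282 m³/s
w_4 = (10.1 − 6.9)/2 = 1.6 m; q_4 = 0.36 × 0.93 × 1.6 = 0.5357 m³/s
w_5 = (14.3 − 8.1)/2 = 3.1 m; q_5 = 0.32 × 0.61 × 3.1 = 0.6051 m³/s
Stations 1, 6 contribute zero (depth or velocity is 0).
Q = Σ qᵢ = 2.399 m³/s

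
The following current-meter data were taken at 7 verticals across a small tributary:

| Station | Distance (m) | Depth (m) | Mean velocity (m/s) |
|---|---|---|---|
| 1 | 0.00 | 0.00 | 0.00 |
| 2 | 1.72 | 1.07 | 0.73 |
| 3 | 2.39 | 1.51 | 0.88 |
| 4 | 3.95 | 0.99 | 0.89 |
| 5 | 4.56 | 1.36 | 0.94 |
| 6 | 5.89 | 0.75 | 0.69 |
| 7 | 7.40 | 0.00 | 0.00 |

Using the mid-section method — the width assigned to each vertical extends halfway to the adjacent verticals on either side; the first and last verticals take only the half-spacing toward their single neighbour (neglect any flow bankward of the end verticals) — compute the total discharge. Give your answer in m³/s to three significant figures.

5.35 m³/s

w_2 = (2.39 − 0.00)/2 = 1.195 m; q_2 = 0.73 × 1.07 × 1.195 = 0.9334 m³/s
w_3 = (3.95 − 1.72)/2 = 1.115 m; q_3 = 0.88 × 1.51 × 1.115 = 1.482 m³/s
w_4 = (4.56 − 2.39)/2 = 1.085 m; q_4 = 0.89 × 0.99 × 1.085 = 0.9560 m³/s
w_5 = (5.89 − 3.95)/2 = 0.97 m; q_5 = 0.94 × 1.36 × 0.97 = 1.240 m³/s
w_6 = (7.40 − 4.56)/2 = 1.42 m; q_6 = 0.69 × 0.75 × 1.42 = 0.7349 m³/s
Stations 1, 7 contribute zero (depth or velocity is 0).
Q = Σ qᵢ = 5.346 m³/s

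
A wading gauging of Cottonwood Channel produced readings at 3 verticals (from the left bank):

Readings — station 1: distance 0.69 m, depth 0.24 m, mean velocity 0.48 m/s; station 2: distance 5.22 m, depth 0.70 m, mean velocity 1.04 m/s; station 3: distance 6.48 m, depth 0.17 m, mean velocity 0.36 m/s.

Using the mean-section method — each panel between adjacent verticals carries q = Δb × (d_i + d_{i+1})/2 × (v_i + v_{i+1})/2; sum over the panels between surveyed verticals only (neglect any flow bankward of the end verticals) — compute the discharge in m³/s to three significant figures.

2.00 m³/s

Panel 1-2: Δb = 4.53 m, d̄ = (0.24+0.70)/2 = 0.47, v̄ = (0.48+1.04)/2 = 0.76 → q = 4.53×0.47×0.76 = 1.618 m³/s
Panel 2-3: Δb = 1.26 m, d̄ = (0.70+0.17)/2 = 0.435, v̄ = (1.04+0.36)/2 = 0.7 → q = 1.26×0.435×0.7 = 0.3837 m³/s
Q = Σ q = 2.002 m³/s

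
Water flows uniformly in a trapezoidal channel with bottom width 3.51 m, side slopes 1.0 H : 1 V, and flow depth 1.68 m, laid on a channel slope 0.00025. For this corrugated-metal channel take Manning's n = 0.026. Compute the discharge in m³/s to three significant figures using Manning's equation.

5.50 m³/s

A = (b + z·y)·y = (3.51 + 1.0×1.68)×1.68 = 8.719 m²
P = b + 2y√(1+z²) = 3.51 + 2×1.68×√(1+1.0²) = 8.262 m
R = A/P = 8.719/8.262 = 1.055 m
Q = (1/n)·A·R^(2/3)·S^(1/2) = (1/0.026) × 8.719 × 1.055^(2/3) × 0.00025^(1/2) = 5.496 m³/s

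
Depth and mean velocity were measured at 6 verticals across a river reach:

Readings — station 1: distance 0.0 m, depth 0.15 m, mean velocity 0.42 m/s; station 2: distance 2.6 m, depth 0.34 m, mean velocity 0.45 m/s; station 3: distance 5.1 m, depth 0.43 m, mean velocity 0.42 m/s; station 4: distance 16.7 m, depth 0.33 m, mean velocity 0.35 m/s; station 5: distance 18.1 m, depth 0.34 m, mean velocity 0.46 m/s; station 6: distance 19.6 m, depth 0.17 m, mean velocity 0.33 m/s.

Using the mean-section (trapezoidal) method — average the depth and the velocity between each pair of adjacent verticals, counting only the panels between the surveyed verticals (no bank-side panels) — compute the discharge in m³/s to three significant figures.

Panel 1-2: Δb = 2.6 m, d̄ = (0.15+0.34)/2 = 0.245, v̄ = (0.42+0.45)/2 = 0.435 → q = 2.6×0.245×0.435 = 0.2771 m³/s
Panel 2-3: Δb = 2.5 m, d̄ = (0.34+0.43)/2 = 0.385, v̄ = (0.45+0.42)/2 = 0.435 → q = 2.5×0.385×0.435 = 0.4187 m³/s
Panel 3-4: Δb = 11.6 m, d̄ = (0.43+0.33)/2 = 0.38, v̄ = (0.42+0.35)/2 = 0.385 → q = 11.6×0.38×0.385 = 1.697 m³/s
Panel 4-5: Δb = 1.4 m, d̄ = (0.33+0.34)/2 = 0.335, v̄ = (0.35+0.46)/2 = 0.405 → q = 1.4×0.335×0.405 = 0.1899 m³/s
Panel 5-6: Δb = 1.5 m, d̄ = (0.34+0.17)/2 = 0.255, v̄ = (0.46+0.33)/2 = 0.395 → q = 1.5×0.255×0.395 = 0.1511 m³/s
Q = Σ q = 2.734 m³/s

2.73 m³/s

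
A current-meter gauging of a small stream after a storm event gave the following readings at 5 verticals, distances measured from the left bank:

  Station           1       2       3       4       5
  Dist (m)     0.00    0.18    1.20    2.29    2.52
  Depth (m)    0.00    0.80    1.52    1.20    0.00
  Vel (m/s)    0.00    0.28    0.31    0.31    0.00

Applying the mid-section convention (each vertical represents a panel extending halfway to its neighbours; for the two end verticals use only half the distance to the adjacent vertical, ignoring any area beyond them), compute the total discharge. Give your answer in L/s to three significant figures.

w_2 = (1.20 − 0.00)/2 = 0.6 m; q_2 = 0.28 × 0.80 × 0.6 = 0.1344 m³/s
w_3 = (2.29 − 0.18)/2 = 1.055 m; q_3 = 0.31 × 1.52 × 1.055 = 0.4971 m³/s
w_4 = (2.52 − 1.20)/2 = 0.66 m; q_4 = 0.31 × 1.20 × 0.66 = 0.2455 m³/s
Stations 1, 5 contribute zero (depth or velocity is 0).
Q = Σ qᵢ = 0.8770 m³/s
= 0.8770 × 1000 = 877.0 L/s

877 L/s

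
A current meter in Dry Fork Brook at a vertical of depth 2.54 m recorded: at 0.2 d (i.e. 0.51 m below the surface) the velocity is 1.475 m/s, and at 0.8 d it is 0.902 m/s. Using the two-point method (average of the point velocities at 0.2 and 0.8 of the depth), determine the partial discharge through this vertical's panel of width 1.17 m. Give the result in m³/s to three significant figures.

v̄ = (1.475 + 0.902) / 2 = 1.189 m/s
q = v̄ × d × w = 1.189 × 2.54 × 1.17 = 3.532 m³/s

3.53 m³/s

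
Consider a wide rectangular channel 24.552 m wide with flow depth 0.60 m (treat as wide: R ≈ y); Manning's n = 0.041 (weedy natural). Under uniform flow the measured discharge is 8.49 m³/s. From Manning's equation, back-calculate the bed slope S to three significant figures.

A = b·y = 24.552 × 0.60 = 14.73 m²
Wide channel: R ≈ y = 0.60 m
S = (Q·n / (1·A·R^(2/3)))² = (8.49×0.041 / (1×14.73×0.7114))² = 0.001103

0.00110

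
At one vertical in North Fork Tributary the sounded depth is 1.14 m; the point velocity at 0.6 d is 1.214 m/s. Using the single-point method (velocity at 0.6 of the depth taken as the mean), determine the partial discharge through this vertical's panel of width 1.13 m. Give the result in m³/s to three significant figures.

v̄ = v₀.₆ = 1.214 m/s
q = v̄ × d × w = 1.214 × 1.14 × 1.13 = 1.564 m³/s

1.56 m³/s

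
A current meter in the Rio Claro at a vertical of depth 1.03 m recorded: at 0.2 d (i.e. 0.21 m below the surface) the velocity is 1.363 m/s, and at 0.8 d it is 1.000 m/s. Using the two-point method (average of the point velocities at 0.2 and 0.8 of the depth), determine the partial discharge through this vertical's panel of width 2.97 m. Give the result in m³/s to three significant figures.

v̄ = (1.363 + 1.000) / 2 = 1.182 m/s
q = v̄ × d × w = 1.182 × 1.03 × 2.97 = 3.614 m³/s

3.61 m³/s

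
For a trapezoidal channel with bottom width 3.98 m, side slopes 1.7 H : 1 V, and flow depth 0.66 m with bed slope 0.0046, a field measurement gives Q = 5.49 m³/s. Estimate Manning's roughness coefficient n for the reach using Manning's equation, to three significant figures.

0.0266

A = (b + z·y)·y = (3.98 + 1.7×0.66)×0.66 = 3.367 m²
P = b + 2y√(1+z²) = 3.98 + 2×0.66×√(1+1.7²) = 6.583 m
R = A/P = 3.367/6.583 = 0.5115 m
n = (1/Q)·A·R^(2/3)·S^(1/2) = (1/5.49) × 3.367 × 0.6396 × 0.06782 = 0.02661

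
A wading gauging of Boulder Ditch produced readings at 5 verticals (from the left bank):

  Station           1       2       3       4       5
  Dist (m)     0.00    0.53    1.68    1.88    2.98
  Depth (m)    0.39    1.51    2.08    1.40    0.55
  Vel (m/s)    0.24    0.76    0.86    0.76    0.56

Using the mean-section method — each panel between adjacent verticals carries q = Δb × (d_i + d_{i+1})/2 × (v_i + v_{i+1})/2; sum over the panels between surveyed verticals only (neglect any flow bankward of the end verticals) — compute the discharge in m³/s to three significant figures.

Panel 1-2: Δb = 0.53 m, d̄ = (0.39+1.51)/2 = 0.95, v̄ = (0.24+0.76)/2 = 0.5 → q = 0.53×0.95×0.5 = 0.2518 m³/s
Panel 2-3: Δb = 1.15 m, d̄ = (1.51+2.08)/2 = 1.795, v̄ = (0.76+0.86)/2 = 0.81 → q = 1.15×1.795×0.81 = 1.672 m³/s
Panel 3-4: Δb = 0.2 m, d̄ = (2.08+1.40)/2 = 1.74, v̄ = (0.86+0.76)/2 = 0.81 → q = 0.2×1.74×0.81 = 0.2819 m³/s
Panel 4-5: Δb = 1.1 m, d̄ = (1.40+0.55)/2 = 0.975, v̄ = (0.76+0.56)/2 = 0.66 → q = 1.1×0.975×0.66 = 0.7079 m³/s
Q = Σ q = 2.914 m³/s

2.91 m³/s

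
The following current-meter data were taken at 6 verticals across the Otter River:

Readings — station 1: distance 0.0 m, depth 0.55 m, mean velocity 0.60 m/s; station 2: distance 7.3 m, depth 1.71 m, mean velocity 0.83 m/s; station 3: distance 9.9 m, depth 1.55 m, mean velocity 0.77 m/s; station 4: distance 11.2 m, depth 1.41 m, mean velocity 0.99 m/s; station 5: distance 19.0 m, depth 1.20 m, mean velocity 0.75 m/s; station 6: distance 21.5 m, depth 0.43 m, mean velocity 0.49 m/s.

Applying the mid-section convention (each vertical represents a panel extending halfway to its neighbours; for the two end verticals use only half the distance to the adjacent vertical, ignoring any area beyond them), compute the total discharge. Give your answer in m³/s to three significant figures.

w_1 = (7.3 − 0.0)/2 = 3.65 m; q_1 = 0.60 × 0.55 × 3.65 = 1.205 m³/s
w_2 = (9.9 − 0.0)/2 = 4.95 m; q_2 = 0.83 × 1.71 × 4.95 = 7.026 m³/s
w_3 = (11.2 − 7.3)/2 = 1.95 m; q_3 = 0.77 × 1.55 × 1.95 = 2.327 m³/s
w_4 = (19.0 − 9.9)/2 = 4.55 m; q_4 = 0.99 × 1.41 × 4.55 = 6.351 m³/s
w_5 = (21.5 − 11.2)/2 = 5.15 m; q_5 = 0.75 × 1.20 × 5.15 = 4.635 m³/s
w_6 = (21.5 − 19.0)/2 = 1.25 m; q_6 = 0.49 × 0.43 × 1.25 = 0.2634 m³/s
Q = Σ qᵢ = 21.81 m³/s

21.8 m³/s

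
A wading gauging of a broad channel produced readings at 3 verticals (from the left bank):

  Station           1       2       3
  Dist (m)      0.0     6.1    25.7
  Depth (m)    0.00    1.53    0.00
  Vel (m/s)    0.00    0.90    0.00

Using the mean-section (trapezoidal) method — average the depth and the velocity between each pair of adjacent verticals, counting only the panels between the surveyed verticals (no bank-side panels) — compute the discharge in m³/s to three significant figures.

Panel 1-2: Δb = 6.1 m, d̄ = (0.00+1.53)/2 = 0.765, v̄ = (0.00+0.90)/2 = 0.45 → q = 6.1×0.765×0.45 = 2.100 m³/s
Panel 2-3: Δb = 19.6 m, d̄ = (1.53+0.00)/2 = 0.765, v̄ = (0.90+0.00)/2 = 0.45 → q = 19.6×0.765×0.45 = 6.747 m³/s
Q = Σ q = 8.847 m³/s

8.85 m³/s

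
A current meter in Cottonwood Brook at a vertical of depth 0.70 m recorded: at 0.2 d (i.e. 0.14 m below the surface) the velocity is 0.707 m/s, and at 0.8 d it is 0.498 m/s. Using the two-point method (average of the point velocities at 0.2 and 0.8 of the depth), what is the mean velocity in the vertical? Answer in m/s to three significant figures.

v̄ = (0.707 + 0.498) / 2 = 0.6025 m/s

0.603 m/s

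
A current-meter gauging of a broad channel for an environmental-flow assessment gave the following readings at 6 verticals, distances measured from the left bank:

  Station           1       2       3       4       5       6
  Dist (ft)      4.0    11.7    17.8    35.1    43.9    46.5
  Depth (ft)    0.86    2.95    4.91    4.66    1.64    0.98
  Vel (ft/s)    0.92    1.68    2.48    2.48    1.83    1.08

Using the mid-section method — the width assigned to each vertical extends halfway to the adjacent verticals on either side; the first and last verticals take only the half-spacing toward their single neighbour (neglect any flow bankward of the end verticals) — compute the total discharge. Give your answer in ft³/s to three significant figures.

349 ft³/s

w_1 = (11.7 − 4.0)/2 = 3.85 ft; q_1 = 0.92 × 0.86 × 3.85 = 3.046 ft³/s
w_2 = (17.8 − 4.0)/2 = 6.9 ft; q_2 = 1.68 × 2.95 × 6.9 = 34.20 ft³/s
w_3 = (35.1 − 11.7)/2 = 11.7 ft; q_3 = 2.48 × 4.91 × 11.7 = 142.5 ft³/s
w_4 = (43.9 − 17.8)/2 = 13.05 ft; q_4 = 2.48 × 4.66 × 13.05 = 150.8 ft³/s
w_5 = (46.5 − 35.1)/2 = 5.7 ft; q_5 = 1.83 × 1.64 × 5.7 = 17.11 ft³/s
w_6 = (46.5 − 43.9)/2 = 1.3 ft; q_6 = 1.08 × 0.98 × 1.3 = 1.376 ft³/s
Q = Σ qᵢ = 349.0 ft³/s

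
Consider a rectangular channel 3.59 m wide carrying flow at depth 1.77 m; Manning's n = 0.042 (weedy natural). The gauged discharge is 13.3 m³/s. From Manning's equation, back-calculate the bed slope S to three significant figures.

0.00901

A = b·y = 3.59 × 1.77 = 6.354 m²
P = b + 2y = 3.59 + 2×1.77 = 7.130 m
R = A/P = 6.354/7.130 = 0.8912 m
S = (Q·n / (1·A·R^(2/3)))² = (13.3×0.042 / (1×6.354×0.9261))² = 0.009011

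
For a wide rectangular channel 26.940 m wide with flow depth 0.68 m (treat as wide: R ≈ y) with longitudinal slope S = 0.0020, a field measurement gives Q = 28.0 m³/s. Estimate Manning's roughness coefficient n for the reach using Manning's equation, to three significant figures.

0.0226

A = b·y = 26.940 × 0.68 = 18.32 m²
Wide channel: R ≈ y = 0.68 m
n = (1/Q)·A·R^(2/3)·S^(1/2) = (1/28.0) × 18.32 × 0.7733 × 0.04472 = 0.02263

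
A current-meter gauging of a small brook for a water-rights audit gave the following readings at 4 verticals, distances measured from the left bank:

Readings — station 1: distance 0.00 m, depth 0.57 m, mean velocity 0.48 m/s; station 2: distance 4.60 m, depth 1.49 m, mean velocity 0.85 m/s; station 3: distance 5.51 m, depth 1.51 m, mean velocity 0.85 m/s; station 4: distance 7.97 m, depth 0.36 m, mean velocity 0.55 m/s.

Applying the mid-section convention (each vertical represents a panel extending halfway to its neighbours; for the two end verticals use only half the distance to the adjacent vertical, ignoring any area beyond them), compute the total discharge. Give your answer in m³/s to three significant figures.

w_1 = (4.60 − 0.00)/2 = 2.3 m; q_1 = 0.48 × 0.57 × 2.3 = 0.6293 m³/s
w_2 = (5.51 − 0.00)/2 = 2.755 m; q_2 = 0.85 × 1.49 × 2.755 = 3.489 m³/s
w_3 = (7.97 − 4.60)/2 = 1.685 m; q_3 = 0.85 × 1.51 × 1.685 = 2.163 m³/s
w_4 = (7.97 − 5.51)/2 = 1.23 m; q_4 = 0.55 × 0.36 × 1.23 = 0.2435 m³/s
Q = Σ qᵢ = 6.525 m³/s

6.52 m³/s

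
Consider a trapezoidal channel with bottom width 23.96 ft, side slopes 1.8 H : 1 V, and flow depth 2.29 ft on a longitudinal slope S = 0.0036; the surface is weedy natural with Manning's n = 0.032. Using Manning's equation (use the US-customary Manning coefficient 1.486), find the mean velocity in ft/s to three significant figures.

A = (b + z·y)·y = (23.96 + 1.8×2.29)×2.29 = 64.31 ft²
P = b + 2y√(1+z²) = 23.96 + 2×2.29×√(1+1.8²) = 33.39 ft
R = A/P = 64.31/33.39 = 1.926 ft
Q = (1.486/n)·A·R^(2/3)·S^(1/2) = (1.486/0.032) × 64.31 × 1.926^(2/3) × 0.0036^(1/2) = 277.4 ft³/s
V = Q/A = 277.4/64.31 = 4.313 ft/s

4.31 ft/s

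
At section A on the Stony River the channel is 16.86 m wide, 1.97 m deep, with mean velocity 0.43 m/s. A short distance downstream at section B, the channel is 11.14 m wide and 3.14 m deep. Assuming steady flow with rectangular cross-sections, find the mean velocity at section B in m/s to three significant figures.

0.408 m/s

Q = A₁V₁ = (16.86×1.97) × 0.43 = 14.28 m³/s
A₂ = 11.14 × 3.14 = 34.98 m²
V₂ = Q/A₂ = 14.28/34.98 = 0.4083 m/s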